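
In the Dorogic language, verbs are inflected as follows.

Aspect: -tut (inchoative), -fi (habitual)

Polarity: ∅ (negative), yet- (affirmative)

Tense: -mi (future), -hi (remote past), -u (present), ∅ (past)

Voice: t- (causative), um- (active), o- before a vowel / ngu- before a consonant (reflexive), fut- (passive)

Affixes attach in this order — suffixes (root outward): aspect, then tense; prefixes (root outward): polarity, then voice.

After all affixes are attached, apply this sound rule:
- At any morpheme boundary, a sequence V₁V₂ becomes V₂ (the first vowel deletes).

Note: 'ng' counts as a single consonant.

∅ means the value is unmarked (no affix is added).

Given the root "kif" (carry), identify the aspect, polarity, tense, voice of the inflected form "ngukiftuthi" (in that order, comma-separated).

inchoative, negative, remote past, reflexive

Segment: ngu-kif-tut-hi.
aspect: -tut → inchoative.
polarity: ∅ → negative.
tense: -hi → remote past.
voice: o/ngu- → reflexive.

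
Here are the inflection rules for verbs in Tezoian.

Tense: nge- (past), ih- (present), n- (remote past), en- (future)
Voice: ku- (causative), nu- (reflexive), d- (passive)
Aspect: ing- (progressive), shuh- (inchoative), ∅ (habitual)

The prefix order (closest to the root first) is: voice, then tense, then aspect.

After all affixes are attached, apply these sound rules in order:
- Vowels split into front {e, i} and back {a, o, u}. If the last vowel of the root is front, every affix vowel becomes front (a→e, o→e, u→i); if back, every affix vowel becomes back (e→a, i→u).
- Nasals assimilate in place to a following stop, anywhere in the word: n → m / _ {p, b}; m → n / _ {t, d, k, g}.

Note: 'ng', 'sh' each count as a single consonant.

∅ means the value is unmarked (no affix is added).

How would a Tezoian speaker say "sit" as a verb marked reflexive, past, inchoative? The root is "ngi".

Attach voice reflexive nu- → nungi.
Attach tense past nge- → ngenungi.
Attach aspect inchoative shuh- → shuhngenungi.
Apply vowel harmony: shuhngenungi → shihngeningi.
Nasal assimilation: no change.

shihngeningi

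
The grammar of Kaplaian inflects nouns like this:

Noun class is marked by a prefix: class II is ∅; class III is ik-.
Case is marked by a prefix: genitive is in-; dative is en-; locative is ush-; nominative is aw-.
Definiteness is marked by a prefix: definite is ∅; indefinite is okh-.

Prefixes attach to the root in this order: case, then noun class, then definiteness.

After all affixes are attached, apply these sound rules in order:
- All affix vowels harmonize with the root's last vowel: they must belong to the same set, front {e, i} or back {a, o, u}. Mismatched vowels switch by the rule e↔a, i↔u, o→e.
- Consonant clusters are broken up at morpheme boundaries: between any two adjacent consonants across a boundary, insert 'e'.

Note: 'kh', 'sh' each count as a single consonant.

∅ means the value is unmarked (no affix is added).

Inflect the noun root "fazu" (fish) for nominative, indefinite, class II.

Attach case nominative aw- → awfazu.
noun class = class II: zero marking, form stays awfazu.
Attach definiteness indefinite okh- → okhawfazu.
Vowel harmony: no change.
Apply epenthesis: okhawfazu → okhawefazu.

okhawefazu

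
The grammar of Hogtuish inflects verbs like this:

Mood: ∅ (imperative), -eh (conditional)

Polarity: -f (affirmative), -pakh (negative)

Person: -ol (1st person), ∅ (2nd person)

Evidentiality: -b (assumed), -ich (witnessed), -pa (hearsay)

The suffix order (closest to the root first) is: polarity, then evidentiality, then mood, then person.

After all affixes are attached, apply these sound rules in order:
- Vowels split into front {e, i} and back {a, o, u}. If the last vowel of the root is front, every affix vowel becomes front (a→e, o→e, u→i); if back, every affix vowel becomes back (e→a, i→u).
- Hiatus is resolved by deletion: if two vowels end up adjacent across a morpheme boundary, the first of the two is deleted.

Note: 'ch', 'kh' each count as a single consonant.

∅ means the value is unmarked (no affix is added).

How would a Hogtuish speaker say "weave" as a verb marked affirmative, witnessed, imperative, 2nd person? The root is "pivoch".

Attach polarity affirmative -f → pivochf.
Attach evidentiality witnessed -ich → pivochfich.
mood = imperative: zero marking, form stays pivochfich.
person = 2nd person: zero marking, form stays pivochfich.
Apply vowel harmony: pivochfich → pivochfuch.
Vowel deletion: no change.

pivochfuch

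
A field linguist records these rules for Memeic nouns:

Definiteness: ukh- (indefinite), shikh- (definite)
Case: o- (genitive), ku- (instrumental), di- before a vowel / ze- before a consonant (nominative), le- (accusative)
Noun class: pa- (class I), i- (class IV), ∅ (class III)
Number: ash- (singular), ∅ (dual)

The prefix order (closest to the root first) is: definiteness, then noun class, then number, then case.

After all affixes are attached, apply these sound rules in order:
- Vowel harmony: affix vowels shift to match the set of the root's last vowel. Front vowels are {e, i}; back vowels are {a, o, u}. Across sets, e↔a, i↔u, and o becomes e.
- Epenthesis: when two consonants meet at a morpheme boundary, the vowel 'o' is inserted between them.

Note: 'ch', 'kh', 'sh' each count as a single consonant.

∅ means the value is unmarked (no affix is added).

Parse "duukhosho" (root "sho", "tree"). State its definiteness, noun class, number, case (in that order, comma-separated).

indefinite, class III, dual, nominative

Segment: di-ukh-sho.
definiteness: ukh- → indefinite.
noun class: ∅ → class III.
number: ∅ → dual.
case: di/ze- → nominative.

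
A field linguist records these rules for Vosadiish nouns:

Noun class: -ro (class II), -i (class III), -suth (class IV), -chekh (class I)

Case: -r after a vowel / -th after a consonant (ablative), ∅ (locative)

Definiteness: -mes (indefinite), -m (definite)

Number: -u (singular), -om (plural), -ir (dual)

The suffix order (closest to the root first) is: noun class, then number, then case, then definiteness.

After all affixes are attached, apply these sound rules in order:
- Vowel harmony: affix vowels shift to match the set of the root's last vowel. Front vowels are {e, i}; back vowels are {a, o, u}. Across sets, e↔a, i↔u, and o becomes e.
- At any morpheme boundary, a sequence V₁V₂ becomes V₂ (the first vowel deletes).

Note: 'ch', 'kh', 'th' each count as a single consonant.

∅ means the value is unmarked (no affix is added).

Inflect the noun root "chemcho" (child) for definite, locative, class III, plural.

chemchomm

Attach noun class class III -i → chemchoi.
Attach number plural -om → chemchoiom.
case = locative: zero marking, form stays chemchoiom.
Attach definiteness definite -m → chemchoiomm.
Apply vowel harmony: chemchoiomm → chemchouomm.
Apply vowel deletion: chemchouomm → chemchomm.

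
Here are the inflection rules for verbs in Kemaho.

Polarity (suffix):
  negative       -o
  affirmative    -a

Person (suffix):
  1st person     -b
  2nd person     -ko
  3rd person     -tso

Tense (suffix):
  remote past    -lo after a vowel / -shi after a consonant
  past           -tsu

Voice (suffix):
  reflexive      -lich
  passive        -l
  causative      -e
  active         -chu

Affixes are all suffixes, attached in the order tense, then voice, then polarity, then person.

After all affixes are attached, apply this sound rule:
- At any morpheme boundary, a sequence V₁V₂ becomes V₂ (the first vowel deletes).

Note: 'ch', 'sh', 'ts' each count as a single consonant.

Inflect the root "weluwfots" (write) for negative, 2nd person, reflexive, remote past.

weluwfotsshilichoko

Attach tense remote past -shi (after consonant 'ts') → weluwfotsshi.
Attach voice reflexive -lich → weluwfotsshilich.
Attach polarity negative -o → weluwfotsshilicho.
Attach person 2nd person -ko → weluwfotsshilichoko.
Vowel deletion: no change.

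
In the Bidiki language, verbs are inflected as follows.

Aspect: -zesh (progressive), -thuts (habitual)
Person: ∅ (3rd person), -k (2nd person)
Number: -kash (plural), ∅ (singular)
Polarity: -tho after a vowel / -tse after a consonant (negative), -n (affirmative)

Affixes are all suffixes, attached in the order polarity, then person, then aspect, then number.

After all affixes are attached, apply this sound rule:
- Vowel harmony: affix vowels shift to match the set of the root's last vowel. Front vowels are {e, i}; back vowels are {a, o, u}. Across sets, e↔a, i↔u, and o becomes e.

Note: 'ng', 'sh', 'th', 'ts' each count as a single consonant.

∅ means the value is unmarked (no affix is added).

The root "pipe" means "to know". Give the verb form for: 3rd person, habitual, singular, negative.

Attach polarity negative -tho (after vowel 'e') → pipetho.
person = 3rd person: zero marking, form stays pipetho.
Attach aspect habitual -thuts → pipethothuts.
number = singular: zero marking, form stays pipethothuts.
Apply vowel harmony: pipethothuts → pipethethits.

pipethethits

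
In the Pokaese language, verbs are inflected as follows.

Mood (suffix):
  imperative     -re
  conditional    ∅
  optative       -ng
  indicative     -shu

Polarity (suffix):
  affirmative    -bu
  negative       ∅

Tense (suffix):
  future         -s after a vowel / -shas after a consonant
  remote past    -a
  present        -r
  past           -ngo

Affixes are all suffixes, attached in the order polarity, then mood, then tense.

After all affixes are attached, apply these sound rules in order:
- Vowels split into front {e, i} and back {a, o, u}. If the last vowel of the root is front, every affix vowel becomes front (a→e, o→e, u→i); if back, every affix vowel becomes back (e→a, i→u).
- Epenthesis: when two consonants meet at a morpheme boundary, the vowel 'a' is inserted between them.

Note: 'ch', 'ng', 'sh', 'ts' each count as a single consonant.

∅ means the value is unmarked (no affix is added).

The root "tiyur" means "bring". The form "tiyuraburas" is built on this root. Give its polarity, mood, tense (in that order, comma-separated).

Segment: tiyur-bu-re-s.
polarity: -bu → affirmative.
mood: -re → imperative.
tense: -s/shas → future.

affirmative, imperative, future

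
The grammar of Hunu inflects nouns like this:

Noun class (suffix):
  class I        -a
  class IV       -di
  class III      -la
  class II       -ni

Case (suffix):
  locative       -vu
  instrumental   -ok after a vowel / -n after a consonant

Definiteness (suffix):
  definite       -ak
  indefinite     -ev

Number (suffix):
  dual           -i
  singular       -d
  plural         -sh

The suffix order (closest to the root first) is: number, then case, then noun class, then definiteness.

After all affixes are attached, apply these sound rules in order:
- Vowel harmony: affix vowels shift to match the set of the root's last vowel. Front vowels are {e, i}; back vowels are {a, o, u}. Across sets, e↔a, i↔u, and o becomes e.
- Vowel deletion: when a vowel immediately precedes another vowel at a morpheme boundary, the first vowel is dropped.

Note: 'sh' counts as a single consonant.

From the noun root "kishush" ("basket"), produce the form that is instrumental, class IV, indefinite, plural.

Attach number plural -sh → kishushsh.
Attach case instrumental -n (after consonant 'sh') → kishushshn.
Attach noun class class IV -di → kishushshndi.
Attach definiteness indefinite -ev → kishushshndiev.
Apply vowel harmony: kishushshndiev → kishushshnduav.
Apply vowel deletion: kishushshnduav → kishushshndav.

kishushshndav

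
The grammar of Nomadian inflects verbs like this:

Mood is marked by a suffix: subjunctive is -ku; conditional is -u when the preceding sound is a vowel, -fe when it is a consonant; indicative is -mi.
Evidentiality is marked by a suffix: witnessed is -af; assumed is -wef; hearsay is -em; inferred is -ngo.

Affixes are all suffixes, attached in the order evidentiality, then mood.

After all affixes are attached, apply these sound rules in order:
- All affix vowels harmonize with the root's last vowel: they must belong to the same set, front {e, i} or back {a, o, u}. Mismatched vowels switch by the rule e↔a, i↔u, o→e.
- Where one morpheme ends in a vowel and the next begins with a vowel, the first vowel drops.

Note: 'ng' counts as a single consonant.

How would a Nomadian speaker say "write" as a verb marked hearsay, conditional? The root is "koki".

Attach evidentiality hearsay -em → kokiem.
Attach mood conditional -fe (after consonant 'm') → kokiemfe.
Vowel harmony: no change.
Apply vowel deletion: kokiemfe → kokemfe.

kokemfe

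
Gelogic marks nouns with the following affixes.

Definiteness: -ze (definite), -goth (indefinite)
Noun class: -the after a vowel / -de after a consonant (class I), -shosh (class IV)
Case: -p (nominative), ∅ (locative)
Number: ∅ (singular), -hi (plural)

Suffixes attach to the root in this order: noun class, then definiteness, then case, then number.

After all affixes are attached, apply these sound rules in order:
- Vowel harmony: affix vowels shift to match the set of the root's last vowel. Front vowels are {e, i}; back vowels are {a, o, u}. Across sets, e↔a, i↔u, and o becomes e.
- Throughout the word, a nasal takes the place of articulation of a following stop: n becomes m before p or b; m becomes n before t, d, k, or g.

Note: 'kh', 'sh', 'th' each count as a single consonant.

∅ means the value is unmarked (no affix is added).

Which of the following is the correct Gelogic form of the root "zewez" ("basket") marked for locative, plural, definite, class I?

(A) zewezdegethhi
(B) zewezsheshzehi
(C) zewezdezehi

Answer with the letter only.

C

Attach noun class class I -de (after consonant 'z') → zewezde.
Attach definiteness definite -ze → zewezdeze.
case = locative: zero marking, form stays zewezdeze.
Attach number plural -hi → zewezdezehi.
Vowel harmony: no change.
Nasal assimilation: no change.
So the correct form is zewezdezehi, option (C).
(B) zewezsheshzehi is wrong: it uses class IV instead of class I for noun class.
(A) zewezdegethhi is wrong: it uses indefinite instead of definite for definiteness.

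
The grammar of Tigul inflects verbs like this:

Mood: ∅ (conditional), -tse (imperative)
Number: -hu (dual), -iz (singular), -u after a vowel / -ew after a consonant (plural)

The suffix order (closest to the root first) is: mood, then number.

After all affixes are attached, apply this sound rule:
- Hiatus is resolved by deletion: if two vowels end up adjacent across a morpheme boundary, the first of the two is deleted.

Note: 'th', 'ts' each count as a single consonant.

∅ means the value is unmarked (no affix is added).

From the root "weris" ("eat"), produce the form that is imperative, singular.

weristsiz

Attach mood imperative -tse → weristse.
Attach number singular -iz → weristseiz.
Apply vowel deletion: weristseiz → weristsiz.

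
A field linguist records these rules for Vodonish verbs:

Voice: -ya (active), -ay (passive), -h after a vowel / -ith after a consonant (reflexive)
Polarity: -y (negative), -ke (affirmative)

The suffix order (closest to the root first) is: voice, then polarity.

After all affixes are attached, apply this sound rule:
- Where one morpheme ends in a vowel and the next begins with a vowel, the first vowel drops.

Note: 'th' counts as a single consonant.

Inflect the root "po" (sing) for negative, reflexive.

pohy

Attach voice reflexive -h (after vowel 'o') → poh.
Attach polarity negative -y → pohy.
Vowel deletion: no change.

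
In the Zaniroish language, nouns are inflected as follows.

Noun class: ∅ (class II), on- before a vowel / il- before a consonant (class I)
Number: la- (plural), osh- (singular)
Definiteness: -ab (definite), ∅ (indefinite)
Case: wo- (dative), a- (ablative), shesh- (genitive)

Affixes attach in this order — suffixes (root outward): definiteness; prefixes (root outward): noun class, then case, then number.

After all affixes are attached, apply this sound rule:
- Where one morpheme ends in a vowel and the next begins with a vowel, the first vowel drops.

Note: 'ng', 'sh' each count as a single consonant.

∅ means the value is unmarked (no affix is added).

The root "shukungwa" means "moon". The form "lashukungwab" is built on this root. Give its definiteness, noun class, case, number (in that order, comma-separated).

Segment: la-a-shukungwa-ab.
definiteness: -ab → definite.
noun class: ∅ → class II.
case: a- → ablative.
number: la- → plural.

definite, class II, ablative, plural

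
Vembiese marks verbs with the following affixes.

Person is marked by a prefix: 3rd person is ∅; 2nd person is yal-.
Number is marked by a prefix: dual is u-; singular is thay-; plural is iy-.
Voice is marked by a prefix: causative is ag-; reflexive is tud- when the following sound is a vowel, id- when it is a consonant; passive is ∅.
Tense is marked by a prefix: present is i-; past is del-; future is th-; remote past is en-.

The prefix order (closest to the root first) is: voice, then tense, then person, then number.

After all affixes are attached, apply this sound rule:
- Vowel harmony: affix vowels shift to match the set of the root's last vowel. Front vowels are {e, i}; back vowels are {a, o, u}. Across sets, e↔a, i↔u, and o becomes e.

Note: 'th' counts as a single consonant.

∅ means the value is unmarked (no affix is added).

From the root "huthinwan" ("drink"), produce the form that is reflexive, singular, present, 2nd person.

Attach voice reflexive id- (before consonant 'h') → idhuthinwan.
Attach tense present i- → iidhuthinwan.
Attach person 2nd person yal- → yaliidhuthinwan.
Attach number singular thay- → thayyaliidhuthinwan.
Apply vowel harmony: thayyaliidhuthinwan → thayyaluudhuthinwan.

thayyaluudhuthinwan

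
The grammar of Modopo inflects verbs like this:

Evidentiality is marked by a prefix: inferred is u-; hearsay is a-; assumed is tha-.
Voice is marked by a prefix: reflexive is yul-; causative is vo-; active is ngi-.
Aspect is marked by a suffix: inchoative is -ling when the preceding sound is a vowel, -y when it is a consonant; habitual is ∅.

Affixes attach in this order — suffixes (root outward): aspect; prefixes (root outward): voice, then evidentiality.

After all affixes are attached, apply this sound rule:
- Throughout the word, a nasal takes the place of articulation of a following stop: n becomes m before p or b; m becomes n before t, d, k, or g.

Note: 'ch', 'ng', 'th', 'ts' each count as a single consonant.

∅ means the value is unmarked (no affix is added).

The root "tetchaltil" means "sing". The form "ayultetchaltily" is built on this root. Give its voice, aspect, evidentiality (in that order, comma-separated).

Segment: a-yul-tetchaltil-y.
voice: yul- → reflexive.
aspect: -ling/y → inchoative.
evidentiality: a- → hearsay.

reflexive, inchoative, hearsay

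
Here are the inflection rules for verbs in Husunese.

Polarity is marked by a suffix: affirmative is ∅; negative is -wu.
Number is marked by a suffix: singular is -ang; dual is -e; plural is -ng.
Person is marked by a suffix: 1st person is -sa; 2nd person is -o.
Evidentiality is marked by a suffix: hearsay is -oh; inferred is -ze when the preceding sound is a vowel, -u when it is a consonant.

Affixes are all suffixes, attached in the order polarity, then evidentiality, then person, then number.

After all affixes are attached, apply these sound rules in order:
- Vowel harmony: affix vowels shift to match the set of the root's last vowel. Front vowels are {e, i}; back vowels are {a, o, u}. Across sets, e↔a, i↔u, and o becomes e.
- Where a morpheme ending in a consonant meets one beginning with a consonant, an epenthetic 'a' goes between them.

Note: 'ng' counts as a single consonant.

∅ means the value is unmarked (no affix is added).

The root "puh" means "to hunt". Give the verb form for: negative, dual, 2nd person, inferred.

Attach polarity negative -wu → puhwu.
Attach evidentiality inferred -ze (after vowel 'u') → puhwuze.
Attach person 2nd person -o → puhwuzeo.
Attach number dual -e → puhwuzeoe.
Apply vowel harmony: puhwuzeoe → puhwuzaoa.
Apply epenthesis: puhwuzaoa → puhawuzaoa.

puhawuzaoa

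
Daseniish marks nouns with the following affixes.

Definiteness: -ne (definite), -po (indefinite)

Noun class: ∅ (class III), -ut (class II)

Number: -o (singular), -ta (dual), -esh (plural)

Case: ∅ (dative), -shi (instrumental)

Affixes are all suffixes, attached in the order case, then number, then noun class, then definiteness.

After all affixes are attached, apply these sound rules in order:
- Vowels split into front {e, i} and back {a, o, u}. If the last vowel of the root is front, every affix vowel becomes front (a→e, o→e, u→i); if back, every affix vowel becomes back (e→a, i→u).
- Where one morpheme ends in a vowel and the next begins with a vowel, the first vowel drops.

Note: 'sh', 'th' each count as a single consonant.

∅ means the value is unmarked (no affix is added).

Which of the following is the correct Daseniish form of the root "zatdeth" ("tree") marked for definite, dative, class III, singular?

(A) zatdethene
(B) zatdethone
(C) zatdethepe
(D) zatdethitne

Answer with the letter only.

A

case = dative: zero marking, form stays zatdeth.
Attach number singular -o → zatdetho.
noun class = class III: zero marking, form stays zatdetho.
Attach definiteness definite -ne → zatdethone.
Apply vowel harmony: zatdethone → zatdethene.
Vowel deletion: no change.
So the correct form is zatdethene, option (A).
(D) zatdethitne is wrong: it uses class II instead of class III for noun class.
(C) zatdethepe is wrong: it uses indefinite instead of definite for definiteness.
(B) zatdethone is wrong: it fails to apply the sound rule(s).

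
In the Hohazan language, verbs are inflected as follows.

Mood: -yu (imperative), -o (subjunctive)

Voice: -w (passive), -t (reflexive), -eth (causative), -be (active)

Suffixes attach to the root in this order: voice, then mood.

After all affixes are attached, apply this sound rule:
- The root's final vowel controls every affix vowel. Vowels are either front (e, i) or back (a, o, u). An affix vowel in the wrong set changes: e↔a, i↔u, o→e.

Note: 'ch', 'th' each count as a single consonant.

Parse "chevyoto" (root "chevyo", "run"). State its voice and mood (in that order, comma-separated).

reflexive, subjunctive

Segment: chevyo-t-o.
voice: -t → reflexive.
mood: -o → subjunctive.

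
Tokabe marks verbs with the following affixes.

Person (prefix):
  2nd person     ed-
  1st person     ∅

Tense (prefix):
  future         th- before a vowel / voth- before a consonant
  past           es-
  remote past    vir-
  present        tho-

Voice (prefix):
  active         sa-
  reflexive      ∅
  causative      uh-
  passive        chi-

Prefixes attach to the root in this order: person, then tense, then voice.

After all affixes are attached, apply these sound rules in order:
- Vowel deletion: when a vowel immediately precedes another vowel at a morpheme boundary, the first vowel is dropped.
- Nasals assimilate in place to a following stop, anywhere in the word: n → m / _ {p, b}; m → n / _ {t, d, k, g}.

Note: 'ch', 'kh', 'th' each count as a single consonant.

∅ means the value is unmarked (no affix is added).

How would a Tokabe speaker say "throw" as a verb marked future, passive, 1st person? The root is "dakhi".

chivothdakhi

person = 1st person: zero marking, form stays dakhi.
Attach tense future voth- (before consonant 'd') → vothdakhi.
Attach voice passive chi- → chivothdakhi.
Vowel deletion: no change.
Nasal assimilation: no change.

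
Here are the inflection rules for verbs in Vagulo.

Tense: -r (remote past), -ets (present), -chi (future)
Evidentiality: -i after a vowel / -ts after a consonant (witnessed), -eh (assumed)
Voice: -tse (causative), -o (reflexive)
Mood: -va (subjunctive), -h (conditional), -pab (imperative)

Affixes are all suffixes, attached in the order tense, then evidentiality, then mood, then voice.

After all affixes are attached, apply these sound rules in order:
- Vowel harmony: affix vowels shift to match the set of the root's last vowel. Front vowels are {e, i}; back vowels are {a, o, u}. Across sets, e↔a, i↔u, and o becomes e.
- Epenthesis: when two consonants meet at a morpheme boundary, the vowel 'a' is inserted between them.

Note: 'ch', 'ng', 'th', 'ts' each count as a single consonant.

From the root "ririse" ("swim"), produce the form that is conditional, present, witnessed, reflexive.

Attach tense present -ets → ririseets.
Attach evidentiality witnessed -ts (after consonant 'ts') → ririseetsts.
Attach mood conditional -h → ririseetstsh.
Attach voice reflexive -o → ririseetstsho.
Apply vowel harmony: ririseetstsho → ririseetstshe.
Apply epenthesis: ririseetstshe → ririseetsatsahe.

ririseetsatsahe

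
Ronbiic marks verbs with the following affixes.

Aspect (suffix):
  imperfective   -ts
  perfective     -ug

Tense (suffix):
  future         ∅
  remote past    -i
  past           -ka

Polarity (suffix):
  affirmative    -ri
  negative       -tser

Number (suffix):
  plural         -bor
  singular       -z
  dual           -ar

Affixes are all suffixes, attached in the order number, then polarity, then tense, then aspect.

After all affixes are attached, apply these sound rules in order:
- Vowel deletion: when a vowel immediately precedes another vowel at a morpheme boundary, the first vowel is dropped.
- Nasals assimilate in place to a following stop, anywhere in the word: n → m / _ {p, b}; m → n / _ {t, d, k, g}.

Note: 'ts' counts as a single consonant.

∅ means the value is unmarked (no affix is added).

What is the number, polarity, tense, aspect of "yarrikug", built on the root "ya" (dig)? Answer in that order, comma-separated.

dual, affirmative, past, perfective

Segment: ya-ar-ri-ka-ug.
number: -ar → dual.
polarity: -ri → affirmative.
tense: -ka → past.
aspect: -ug → perfective.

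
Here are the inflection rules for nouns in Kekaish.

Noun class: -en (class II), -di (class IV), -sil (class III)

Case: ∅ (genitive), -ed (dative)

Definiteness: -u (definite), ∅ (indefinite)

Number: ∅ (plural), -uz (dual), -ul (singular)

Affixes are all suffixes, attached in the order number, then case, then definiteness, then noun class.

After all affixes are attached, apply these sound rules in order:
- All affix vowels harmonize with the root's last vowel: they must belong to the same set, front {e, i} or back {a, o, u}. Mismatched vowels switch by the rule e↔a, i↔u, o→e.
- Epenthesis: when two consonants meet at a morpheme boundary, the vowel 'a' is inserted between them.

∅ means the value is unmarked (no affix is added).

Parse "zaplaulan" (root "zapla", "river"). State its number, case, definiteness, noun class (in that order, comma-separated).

Segment: zapla-ul-en.
number: -ul → singular.
case: ∅ → genitive.
definiteness: ∅ → indefinite.
noun class: -en → class II.

singular, genitive, indefinite, class II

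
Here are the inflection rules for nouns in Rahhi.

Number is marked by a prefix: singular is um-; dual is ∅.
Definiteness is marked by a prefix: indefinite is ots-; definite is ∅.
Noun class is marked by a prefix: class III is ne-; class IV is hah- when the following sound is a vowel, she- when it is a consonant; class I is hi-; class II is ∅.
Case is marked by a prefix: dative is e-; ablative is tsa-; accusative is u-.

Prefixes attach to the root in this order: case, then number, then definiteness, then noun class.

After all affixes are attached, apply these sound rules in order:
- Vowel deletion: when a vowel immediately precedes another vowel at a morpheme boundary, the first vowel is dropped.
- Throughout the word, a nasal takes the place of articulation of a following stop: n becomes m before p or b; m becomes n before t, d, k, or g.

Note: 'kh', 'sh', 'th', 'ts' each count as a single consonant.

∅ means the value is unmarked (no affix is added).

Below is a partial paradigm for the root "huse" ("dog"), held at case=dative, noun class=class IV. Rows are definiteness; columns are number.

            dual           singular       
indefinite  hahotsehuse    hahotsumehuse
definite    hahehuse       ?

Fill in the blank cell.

hahumehuse

Attach case dative e- → ehuse.
Attach number singular um- → umehuse.
definiteness = definite: zero marking, form stays umehuse.
Attach noun class class IV hah- (before vowel 'u') → hahumehuse.
Vowel deletion: no change.
Nasal assimilation: no change.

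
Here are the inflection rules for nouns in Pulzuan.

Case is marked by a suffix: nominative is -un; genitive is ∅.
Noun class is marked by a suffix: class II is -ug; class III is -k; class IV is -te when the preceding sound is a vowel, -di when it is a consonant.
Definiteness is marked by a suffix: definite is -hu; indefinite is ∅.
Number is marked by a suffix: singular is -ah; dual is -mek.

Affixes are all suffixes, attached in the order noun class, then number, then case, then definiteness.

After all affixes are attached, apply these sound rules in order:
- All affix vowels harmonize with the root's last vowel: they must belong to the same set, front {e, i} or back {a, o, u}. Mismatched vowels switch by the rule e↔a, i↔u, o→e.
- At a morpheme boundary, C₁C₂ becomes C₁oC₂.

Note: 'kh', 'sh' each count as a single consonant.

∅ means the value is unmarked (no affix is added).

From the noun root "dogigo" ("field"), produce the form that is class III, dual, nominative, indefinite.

dogigokomakun

Attach noun class class III -k → dogigok.
Attach number dual -mek → dogigokmek.
Attach case nominative -un → dogigokmekun.
definiteness = indefinite: zero marking, form stays dogigokmekun.
Apply vowel harmony: dogigokmekun → dogigokmakun.
Apply epenthesis: dogigokmakun → dogigokomakun.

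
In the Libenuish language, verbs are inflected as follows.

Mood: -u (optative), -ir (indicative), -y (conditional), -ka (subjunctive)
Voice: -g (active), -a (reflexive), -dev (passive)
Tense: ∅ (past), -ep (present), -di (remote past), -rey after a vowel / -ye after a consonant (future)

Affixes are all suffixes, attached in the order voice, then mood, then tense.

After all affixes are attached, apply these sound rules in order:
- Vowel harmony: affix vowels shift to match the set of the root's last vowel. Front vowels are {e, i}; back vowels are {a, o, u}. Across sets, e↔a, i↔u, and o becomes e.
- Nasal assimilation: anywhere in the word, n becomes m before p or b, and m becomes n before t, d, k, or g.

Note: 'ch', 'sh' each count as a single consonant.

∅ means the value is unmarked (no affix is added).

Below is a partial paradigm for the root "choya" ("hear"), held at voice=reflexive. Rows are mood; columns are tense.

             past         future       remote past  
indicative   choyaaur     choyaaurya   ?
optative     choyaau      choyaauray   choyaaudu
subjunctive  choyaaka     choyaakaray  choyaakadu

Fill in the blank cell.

Attach voice reflexive -a → choyaa.
Attach mood indicative -ir → choyaair.
Attach tense remote past -di → choyaairdi.
Apply vowel harmony: choyaairdi → choyaaurdu.
Nasal assimilation: no change.

choyaaurdu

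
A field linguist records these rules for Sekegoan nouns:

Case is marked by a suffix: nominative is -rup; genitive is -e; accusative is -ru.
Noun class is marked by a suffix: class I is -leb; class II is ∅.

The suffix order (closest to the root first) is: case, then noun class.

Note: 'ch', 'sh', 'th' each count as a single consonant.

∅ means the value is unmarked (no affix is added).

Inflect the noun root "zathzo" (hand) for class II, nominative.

zathzorup

Attach case nominative -rup → zathzorup.
noun class = class II: zero marking, form stays zathzorup.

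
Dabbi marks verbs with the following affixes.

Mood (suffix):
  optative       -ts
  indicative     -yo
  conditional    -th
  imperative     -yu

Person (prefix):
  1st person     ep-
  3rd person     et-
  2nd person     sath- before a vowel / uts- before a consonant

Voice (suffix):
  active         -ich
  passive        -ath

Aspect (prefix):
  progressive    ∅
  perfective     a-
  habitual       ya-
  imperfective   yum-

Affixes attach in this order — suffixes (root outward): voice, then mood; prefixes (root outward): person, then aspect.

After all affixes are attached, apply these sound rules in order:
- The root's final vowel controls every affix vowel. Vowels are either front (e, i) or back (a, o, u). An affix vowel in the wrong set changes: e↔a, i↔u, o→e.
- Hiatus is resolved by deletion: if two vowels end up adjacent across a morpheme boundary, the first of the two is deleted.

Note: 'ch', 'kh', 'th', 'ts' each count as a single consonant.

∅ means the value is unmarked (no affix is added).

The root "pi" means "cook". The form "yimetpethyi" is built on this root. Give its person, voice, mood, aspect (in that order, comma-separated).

3rd person, passive, imperative, imperfective

Segment: yum-et-pi-ath-yu.
person: et- → 3rd person.
voice: -ath → passive.
mood: -yu → imperative.
aspect: yum- → imperfective.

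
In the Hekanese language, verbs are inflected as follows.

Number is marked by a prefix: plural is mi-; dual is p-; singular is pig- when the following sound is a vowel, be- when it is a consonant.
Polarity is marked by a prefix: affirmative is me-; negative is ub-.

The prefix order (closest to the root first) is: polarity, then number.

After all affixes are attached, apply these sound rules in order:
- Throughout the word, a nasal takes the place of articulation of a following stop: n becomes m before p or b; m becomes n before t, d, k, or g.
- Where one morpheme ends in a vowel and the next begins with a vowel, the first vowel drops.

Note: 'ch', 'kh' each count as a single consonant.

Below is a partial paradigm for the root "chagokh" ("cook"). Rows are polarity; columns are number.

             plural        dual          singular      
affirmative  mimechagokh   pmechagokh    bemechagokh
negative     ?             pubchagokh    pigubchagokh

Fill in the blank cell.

Attach polarity negative ub- → ubchagokh.
Attach number plural mi- → miubchagokh.
Nasal assimilation: no change.
Apply vowel deletion: miubchagokh → mubchagokh.

mubchagokh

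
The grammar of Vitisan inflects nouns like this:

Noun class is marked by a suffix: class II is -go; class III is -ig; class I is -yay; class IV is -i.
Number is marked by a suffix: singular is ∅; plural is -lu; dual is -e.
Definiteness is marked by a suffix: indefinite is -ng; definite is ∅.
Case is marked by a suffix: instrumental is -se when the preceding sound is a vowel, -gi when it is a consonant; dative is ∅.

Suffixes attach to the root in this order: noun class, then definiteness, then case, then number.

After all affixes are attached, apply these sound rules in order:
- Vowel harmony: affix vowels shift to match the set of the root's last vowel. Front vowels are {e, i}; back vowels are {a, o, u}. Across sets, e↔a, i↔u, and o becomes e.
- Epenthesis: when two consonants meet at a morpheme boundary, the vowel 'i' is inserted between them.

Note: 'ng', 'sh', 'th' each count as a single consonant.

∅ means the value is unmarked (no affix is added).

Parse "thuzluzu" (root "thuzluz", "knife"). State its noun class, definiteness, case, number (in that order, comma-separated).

class IV, definite, dative, singular

Segment: thuzluz-i.
noun class: -i → class IV.
definiteness: ∅ → definite.
case: ∅ → dative.
number: ∅ → singular.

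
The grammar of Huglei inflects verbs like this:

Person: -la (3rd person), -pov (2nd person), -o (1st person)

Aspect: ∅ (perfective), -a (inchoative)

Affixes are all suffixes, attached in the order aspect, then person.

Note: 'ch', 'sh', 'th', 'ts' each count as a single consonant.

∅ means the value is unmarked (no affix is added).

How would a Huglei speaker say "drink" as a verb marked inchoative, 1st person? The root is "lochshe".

lochsheao

Attach aspect inchoative -a → lochshea.
Attach person 1st person -o → lochsheao.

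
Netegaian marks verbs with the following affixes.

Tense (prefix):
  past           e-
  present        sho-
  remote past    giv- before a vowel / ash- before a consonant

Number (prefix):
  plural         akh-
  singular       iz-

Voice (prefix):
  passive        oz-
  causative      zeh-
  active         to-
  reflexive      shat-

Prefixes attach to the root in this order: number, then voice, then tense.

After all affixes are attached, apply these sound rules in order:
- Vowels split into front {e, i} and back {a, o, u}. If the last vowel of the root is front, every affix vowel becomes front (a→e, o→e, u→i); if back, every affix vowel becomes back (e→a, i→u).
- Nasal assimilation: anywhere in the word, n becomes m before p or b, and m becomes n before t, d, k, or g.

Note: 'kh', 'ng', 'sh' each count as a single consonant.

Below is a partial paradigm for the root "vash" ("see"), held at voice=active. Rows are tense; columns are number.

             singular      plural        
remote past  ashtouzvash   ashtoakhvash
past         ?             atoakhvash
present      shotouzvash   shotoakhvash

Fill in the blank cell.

Attach number singular iz- → izvash.
Attach voice active to- → toizvash.
Attach tense past e- → etoizvash.
Apply vowel harmony: etoizvash → atouzvash.
Nasal assimilation: no change.

atouzvash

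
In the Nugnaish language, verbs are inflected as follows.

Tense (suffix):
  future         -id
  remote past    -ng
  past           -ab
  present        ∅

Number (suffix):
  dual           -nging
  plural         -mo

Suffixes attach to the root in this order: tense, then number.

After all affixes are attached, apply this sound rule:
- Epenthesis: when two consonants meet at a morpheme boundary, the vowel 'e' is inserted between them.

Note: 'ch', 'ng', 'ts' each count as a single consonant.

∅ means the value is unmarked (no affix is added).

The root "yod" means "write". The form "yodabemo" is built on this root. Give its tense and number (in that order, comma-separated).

past, plural

Segment: yod-ab-mo.
tense: -ab → past.
number: -mo → plural.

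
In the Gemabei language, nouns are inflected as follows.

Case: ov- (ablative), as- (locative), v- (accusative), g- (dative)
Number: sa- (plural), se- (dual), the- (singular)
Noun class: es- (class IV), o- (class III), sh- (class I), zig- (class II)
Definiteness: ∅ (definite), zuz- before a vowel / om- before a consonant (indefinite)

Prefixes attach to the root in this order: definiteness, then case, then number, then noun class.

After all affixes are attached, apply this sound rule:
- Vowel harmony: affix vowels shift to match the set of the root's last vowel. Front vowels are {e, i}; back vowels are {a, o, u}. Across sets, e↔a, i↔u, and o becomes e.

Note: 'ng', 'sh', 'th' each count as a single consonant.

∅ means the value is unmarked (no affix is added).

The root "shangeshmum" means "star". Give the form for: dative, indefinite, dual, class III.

Attach definiteness indefinite om- (before consonant 'sh') → omshangeshmum.
Attach case dative g- → gomshangeshmum.
Attach number dual se- → segomshangeshmum.
Attach noun class class III o- → osegomshangeshmum.
Apply vowel harmony: osegomshangeshmum → osagomshangeshmum.

osagomshangeshmum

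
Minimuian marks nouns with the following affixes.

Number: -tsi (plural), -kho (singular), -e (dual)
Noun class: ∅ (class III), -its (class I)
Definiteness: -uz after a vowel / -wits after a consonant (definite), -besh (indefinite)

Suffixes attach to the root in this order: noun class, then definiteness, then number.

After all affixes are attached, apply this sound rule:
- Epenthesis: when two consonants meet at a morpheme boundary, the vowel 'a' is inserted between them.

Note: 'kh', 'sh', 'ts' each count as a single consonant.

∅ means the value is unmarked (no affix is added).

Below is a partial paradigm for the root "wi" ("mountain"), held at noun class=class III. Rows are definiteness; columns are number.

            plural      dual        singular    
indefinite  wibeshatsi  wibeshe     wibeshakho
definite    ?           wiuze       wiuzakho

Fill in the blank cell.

wiuzatsi

noun class = class III: zero marking, form stays wi.
Attach definiteness definite -uz (after vowel 'i') → wiuz.
Attach number plural -tsi → wiuztsi.
Apply epenthesis: wiuztsi → wiuzatsi.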